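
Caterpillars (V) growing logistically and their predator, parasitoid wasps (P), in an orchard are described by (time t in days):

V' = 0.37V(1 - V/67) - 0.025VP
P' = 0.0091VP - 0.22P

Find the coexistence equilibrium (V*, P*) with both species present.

V* ≈ 24.2, P* ≈ 9.46

From dP/dt = 0 with P > 0: 0.0091V* = 0.22, so V* = 24.2.
Substitute into dV/dt = 0: 0.37(1 - 24.2/67) = 0.025P*.
The bracket is 0.639, giving P* = 0.236/0.025 = 9.46.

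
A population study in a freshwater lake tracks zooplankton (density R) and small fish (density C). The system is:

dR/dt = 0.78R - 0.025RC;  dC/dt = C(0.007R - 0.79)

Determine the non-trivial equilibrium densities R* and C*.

Set dC/dt = 0 with C > 0: 0.007R - 0.79 = 0, so R* = 0.79/0.007 = 113.
Set dR/dt = 0 with R > 0: 0.78 - 0.025C = 0, so C* = 0.78/0.025 = 31.2.

R* ≈ 113, C* ≈ 31.2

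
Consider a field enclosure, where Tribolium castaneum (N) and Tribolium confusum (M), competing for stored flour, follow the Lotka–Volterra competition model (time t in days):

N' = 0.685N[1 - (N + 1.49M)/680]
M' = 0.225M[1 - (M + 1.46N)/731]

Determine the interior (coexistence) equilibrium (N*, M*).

N* ≈ 348, M* ≈ 223

Setting both brackets to zero gives the nullclines N + 1.49M = 680 and 1.46N + M = 731.
Substituting M = 731 - 1.46N into the first: N(1 - 1.49·1.46) = 680 - 1.49·731.
So N* = -409/-1.18 = 348, and then M* = 731 - 1.46·348 = 223.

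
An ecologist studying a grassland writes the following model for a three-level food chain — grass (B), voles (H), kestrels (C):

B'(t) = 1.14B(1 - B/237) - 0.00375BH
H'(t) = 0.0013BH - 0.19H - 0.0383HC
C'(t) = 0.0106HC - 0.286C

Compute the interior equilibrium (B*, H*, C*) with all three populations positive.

B* ≈ 216, H* ≈ 27, C* ≈ 2.37

From dC/dt = 0: 0.0106H* = 0.286, so H* = 27.
From dB/dt = 0: 1.14(1 - B*/237) = 0.00375·27, giving B* = 237·(1 - 0.0888) = 216.
From dH/dt = 0: 0.0013·216 - 0.19 = 0.0383C*, so C* = 0.0908/0.0383 = 2.37.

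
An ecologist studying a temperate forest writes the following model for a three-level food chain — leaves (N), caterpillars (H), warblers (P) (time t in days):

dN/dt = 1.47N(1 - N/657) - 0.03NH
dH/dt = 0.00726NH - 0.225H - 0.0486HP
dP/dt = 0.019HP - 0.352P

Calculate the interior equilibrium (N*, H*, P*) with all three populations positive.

From dP/dt = 0: 0.019H* = 0.352, so H* = 18.5.
From dN/dt = 0: 1.47(1 - N*/657) = 0.03·18.5, giving N* = 657·(1 - 0.378) = 409.
From dH/dt = 0: 0.00726·409 - 0.225 = 0.0486P*, so P* = 2.74/0.0486 = 56.4.

N* ≈ 409, H* ≈ 18.5, P* ≈ 56.4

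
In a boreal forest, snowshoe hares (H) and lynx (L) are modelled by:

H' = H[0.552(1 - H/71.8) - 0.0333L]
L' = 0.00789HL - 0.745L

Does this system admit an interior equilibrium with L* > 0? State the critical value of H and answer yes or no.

The predator equation gives dL/dt > 0 only when H > 0.745/0.00789 = 94.4.
Without the predator, H → K = 71.8. Since 71.8 < 94.4, the predator cannot invade.

Threshold H = 94.4; K < 94.4, so no, the predator goes extinct.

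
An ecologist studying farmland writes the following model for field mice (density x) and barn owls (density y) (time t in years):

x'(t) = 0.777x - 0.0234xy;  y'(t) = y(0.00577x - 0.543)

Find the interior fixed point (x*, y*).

Set dy/dt = 0 with y > 0: 0.00577x - 0.543 = 0, so x* = 0.543/0.00577 = 94.1.
Set dx/dt = 0 with x > 0: 0.777 - 0.0234y = 0, so y* = 0.777/0.0234 = 33.2.

x* ≈ 94.1, y* ≈ 33.2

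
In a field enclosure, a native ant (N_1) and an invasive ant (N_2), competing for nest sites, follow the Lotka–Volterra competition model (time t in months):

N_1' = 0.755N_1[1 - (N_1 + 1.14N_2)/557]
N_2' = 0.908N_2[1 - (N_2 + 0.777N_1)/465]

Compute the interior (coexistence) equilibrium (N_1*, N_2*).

Setting both brackets to zero gives the nullclines N_1 + 1.14N_2 = 557 and 0.777N_1 + N_2 = 465.
Substituting N_2 = 465 - 0.777N_1 into the first: N_1(1 - 1.14·0.777) = 557 - 1.14·465.
So N_1* = 26.9/0.114 = 236, and then N_2* = 465 - 0.777·236 = 282.

N_1* ≈ 236, N_2* ≈ 282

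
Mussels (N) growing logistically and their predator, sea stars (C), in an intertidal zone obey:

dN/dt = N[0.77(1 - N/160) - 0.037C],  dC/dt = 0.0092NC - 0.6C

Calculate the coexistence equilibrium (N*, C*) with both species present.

N* ≈ 65.2, C* ≈ 12.3

From dC/dt = 0 with C > 0: 0.0092N* = 0.6, so N* = 65.2.
Substitute into dN/dt = 0: 0.77(1 - 65.2/160) = 0.037C*.
The bracket is 0.592, giving C* = 0.456/0.037 = 12.3.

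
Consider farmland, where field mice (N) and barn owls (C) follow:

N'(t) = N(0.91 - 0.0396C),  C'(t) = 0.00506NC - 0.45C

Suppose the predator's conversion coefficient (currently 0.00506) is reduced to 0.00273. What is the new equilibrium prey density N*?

N* ≈ 165

At the interior fixed point, setting dC/dt = 0 with C > 0 fixes N* = (predator death rate)/(NC coefficient) — independent of the other coefficients.
With the change, N* = 0.45/0.00273 = 165; it rises from 88.9.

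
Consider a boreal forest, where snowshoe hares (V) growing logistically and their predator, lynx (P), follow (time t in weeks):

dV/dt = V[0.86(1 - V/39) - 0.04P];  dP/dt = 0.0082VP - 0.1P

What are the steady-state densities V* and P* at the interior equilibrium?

From dP/dt = 0 with P > 0: 0.0082V* = 0.1, so V* = 12.2.
Substitute into dV/dt = 0: 0.86(1 - 12.2/39) = 0.04P*.
The bracket is 0.687, giving P* = 0.591/0.04 = 14.8.

V* ≈ 12.2, P* ≈ 14.8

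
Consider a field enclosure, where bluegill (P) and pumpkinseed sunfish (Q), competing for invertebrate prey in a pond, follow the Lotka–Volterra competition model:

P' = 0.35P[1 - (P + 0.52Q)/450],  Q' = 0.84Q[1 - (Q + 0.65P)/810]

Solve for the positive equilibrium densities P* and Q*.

P* ≈ 43.5, Q* ≈ 782

Setting both brackets to zero gives the nullclines P + 0.52Q = 450 and 0.65P + Q = 810.
Substituting Q = 810 - 0.65P into the first: P(1 - 0.52·0.65) = 450 - 0.52·810.
So P* = 28.8/0.662 = 43.5, and then Q* = 810 - 0.65·43.5 = 782.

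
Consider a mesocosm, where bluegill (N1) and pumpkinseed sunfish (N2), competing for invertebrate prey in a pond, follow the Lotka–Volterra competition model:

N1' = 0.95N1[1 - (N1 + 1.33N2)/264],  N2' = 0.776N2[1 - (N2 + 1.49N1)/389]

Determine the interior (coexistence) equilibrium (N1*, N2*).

N1* ≈ 258, N2* ≈ 4.44

Setting both brackets to zero gives the nullclines N1 + 1.33N2 = 264 and 1.49N1 + N2 = 389.
Substituting N2 = 389 - 1.49N1 into the first: N1(1 - 1.33·1.49) = 264 - 1.33·389.
So N1* = -253/-0.982 = 258, and then N2* = 389 - 1.49·258 = 4.44.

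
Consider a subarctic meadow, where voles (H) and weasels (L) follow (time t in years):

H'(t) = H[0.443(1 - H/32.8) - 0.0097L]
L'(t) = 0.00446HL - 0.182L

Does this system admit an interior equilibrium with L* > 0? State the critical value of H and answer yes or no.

Threshold H = 40.8; K < 40.8, so no, the predator goes extinct.

The predator equation gives dL/dt > 0 only when H > 0.182/0.00446 = 40.8.
Without the predator, H → K = 32.8. Since 32.8 < 40.8, the predator cannot invade.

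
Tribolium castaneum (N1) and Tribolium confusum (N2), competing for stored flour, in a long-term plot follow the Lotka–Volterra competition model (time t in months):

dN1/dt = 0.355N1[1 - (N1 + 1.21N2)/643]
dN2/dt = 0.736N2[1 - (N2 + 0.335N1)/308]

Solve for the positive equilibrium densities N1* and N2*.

N1* ≈ 455, N2* ≈ 156

Setting both brackets to zero gives the nullclines N1 + 1.21N2 = 643 and 0.335N1 + N2 = 308.
Substituting N2 = 308 - 0.335N1 into the first: N1(1 - 1.21·0.335) = 643 - 1.21·308.
So N1* = 270/0.595 = 455, and then N2* = 308 - 0.335·455 = 156.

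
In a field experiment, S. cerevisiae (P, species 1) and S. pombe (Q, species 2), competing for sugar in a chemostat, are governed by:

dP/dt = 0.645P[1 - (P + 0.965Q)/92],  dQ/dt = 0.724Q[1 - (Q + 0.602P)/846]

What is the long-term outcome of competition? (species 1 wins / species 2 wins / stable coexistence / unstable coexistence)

Compare the nullcline intercepts: K1/α12 = 92/0.965 = 95.3 < K2 = 846; K2/α21 = 846/0.602 = 1410 > K1 = 92.
Since the inequalities point opposite ways, species 2 can invade but species 1 cannot.

species 2 excludes species 1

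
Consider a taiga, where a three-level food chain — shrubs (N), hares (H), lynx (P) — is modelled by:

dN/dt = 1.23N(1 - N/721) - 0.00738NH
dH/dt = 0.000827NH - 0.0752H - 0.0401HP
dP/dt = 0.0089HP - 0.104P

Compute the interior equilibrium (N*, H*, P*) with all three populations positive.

N* ≈ 670, H* ≈ 11.7, P* ≈ 12

From dP/dt = 0: 0.0089H* = 0.104, so H* = 11.7.
From dN/dt = 0: 1.23(1 - N*/721) = 0.00738·11.7, giving N* = 721·(1 - 0.0701) = 670.
From dH/dt = 0: 0.000827·670 - 0.0752 = 0.0401P*, so P* = 0.479/0.0401 = 12.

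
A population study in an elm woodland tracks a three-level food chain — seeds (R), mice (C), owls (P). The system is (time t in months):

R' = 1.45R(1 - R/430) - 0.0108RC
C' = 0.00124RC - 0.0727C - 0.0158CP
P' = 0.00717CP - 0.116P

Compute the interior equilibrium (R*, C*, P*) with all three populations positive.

From dP/dt = 0: 0.00717C* = 0.116, so C* = 16.2.
From dR/dt = 0: 1.45(1 - R*/430) = 0.0108·16.2, giving R* = 430·(1 - 0.121) = 378.
From dC/dt = 0: 0.00124·378 - 0.0727 = 0.0158P*, so P* = 0.396/0.0158 = 25.1.

R* ≈ 378, C* ≈ 16.2, P* ≈ 25.1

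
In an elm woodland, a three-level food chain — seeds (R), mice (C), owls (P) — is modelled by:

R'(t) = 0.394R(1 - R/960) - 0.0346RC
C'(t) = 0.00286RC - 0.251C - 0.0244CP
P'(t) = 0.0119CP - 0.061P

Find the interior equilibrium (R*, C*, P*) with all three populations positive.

From dP/dt = 0: 0.0119C* = 0.061, so C* = 5.13.
From dR/dt = 0: 0.394(1 - R*/960) = 0.0346·5.13, giving R* = 960·(1 - 0.45) = 528.
From dC/dt = 0: 0.00286·528 - 0.251 = 0.0244P*, so P* = 1.26/0.0244 = 51.6.

R* ≈ 528, C* ≈ 5.13, P* ≈ 51.6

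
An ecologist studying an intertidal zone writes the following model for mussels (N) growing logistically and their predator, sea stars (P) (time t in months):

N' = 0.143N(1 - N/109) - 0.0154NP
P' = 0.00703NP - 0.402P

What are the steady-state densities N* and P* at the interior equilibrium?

N* ≈ 57.2, P* ≈ 4.41

From dP/dt = 0 with P > 0: 0.00703N* = 0.402, so N* = 57.2.
Substitute into dN/dt = 0: 0.143(1 - 57.2/109) = 0.0154P*.
The bracket is 0.475, giving P* = 0.068/0.0154 = 4.41.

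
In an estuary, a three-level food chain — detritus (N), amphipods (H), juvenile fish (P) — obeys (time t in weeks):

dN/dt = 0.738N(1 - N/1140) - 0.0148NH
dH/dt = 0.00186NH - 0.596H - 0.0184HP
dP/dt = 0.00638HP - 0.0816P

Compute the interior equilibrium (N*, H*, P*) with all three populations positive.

N* ≈ 848, H* ≈ 12.8, P* ≈ 53.3

From dP/dt = 0: 0.00638H* = 0.0816, so H* = 12.8.
From dN/dt = 0: 0.738(1 - N*/1140) = 0.0148·12.8, giving N* = 1140·(1 - 0.256) = 848.
From dH/dt = 0: 0.00186·848 - 0.596 = 0.0184P*, so P* = 0.981/0.0184 = 53.3.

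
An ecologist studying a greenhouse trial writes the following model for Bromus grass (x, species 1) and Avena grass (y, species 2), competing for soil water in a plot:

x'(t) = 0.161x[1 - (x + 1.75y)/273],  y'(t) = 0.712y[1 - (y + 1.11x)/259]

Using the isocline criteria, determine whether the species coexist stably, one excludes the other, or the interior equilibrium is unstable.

unstable coexistence (outcome depends on initial conditions)

Compare the nullcline intercepts: K1/α12 = 273/1.75 = 156 < K2 = 259; K2/α21 = 259/1.11 = 233 < K1 = 273.
Since both are reversed, neither can invade when rare; the interior point is a saddle.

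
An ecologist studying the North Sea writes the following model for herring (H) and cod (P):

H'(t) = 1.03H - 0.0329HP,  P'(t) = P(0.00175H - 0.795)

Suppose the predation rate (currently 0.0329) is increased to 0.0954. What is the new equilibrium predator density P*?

P* ≈ 10.8

At the interior fixed point, setting dH/dt = 0 with H > 0 fixes P* = (prey growth rate)/(HP coefficient) — independent of the other coefficients.
With the change, P* = 1.03/0.0954 = 10.8; it falls from 31.3.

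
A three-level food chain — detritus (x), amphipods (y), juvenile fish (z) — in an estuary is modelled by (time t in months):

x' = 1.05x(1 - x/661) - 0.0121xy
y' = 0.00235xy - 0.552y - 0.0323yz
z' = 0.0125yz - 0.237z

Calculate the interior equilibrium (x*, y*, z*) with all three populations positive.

From dz/dt = 0: 0.0125y* = 0.237, so y* = 19.
From dx/dt = 0: 1.05(1 - x*/661) = 0.0121·19, giving x* = 661·(1 - 0.218) = 517.
From dy/dt = 0: 0.00235·517 - 0.552 = 0.0323z*, so z* = 0.662/0.0323 = 20.5.

x* ≈ 517, y* ≈ 19, z* ≈ 20.5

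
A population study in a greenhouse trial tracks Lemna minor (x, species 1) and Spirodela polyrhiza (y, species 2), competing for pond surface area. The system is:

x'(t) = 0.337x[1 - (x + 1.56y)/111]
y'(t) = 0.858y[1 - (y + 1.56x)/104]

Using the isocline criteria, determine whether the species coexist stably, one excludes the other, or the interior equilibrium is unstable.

Compare the nullcline intercepts: K1/α12 = 111/1.56 = 71.2 < K2 = 104; K2/α21 = 104/1.56 = 66.7 < K1 = 111.
Since both are reversed, neither can invade when rare; the interior point is a saddle.

unstable coexistence (outcome depends on initial conditions)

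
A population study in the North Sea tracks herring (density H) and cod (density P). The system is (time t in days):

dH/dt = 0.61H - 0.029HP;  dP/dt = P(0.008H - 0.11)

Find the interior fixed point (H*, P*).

Set dP/dt = 0 with P > 0: 0.008H - 0.11 = 0, so H* = 0.11/0.008 = 13.8.
Set dH/dt = 0 with H > 0: 0.61 - 0.029P = 0, so P* = 0.61/0.029 = 21.

H* ≈ 13.8, P* ≈ 21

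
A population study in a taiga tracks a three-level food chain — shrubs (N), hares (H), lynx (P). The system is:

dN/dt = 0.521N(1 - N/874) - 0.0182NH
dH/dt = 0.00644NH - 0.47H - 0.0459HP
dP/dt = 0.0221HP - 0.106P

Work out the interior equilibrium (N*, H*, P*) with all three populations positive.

N* ≈ 728, H* ≈ 4.8, P* ≈ 91.8

From dP/dt = 0: 0.0221H* = 0.106, so H* = 4.8.
From dN/dt = 0: 0.521(1 - N*/874) = 0.0182·4.8, giving N* = 874·(1 - 0.168) = 728.
From dH/dt = 0: 0.00644·728 - 0.47 = 0.0459P*, so P* = 4.22/0.0459 = 91.8.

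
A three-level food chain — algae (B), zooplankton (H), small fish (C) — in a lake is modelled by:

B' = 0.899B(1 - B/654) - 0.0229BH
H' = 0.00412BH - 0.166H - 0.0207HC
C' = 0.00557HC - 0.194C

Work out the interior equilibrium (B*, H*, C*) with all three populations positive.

From dC/dt = 0: 0.00557H* = 0.194, so H* = 34.8.
From dB/dt = 0: 0.899(1 - B*/654) = 0.0229·34.8, giving B* = 654·(1 - 0.887) = 73.8.
From dH/dt = 0: 0.00412·73.8 - 0.166 = 0.0207C*, so C* = 0.138/0.0207 = 6.66.

B* ≈ 73.8, H* ≈ 34.8, C* ≈ 6.66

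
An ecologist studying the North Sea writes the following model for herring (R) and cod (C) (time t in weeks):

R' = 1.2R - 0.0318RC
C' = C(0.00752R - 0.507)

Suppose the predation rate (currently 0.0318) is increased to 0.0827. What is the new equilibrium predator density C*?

At the interior fixed point, setting dR/dt = 0 with R > 0 fixes C* = (prey growth rate)/(RC coefficient) — independent of the other coefficients.
With the change, C* = 1.2/0.0827 = 14.5; it falls from 37.7.

C* ≈ 14.5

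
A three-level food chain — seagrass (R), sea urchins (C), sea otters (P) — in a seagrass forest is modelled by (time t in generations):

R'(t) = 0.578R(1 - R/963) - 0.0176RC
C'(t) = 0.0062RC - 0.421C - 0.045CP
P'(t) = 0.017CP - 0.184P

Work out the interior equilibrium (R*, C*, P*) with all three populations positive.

From dP/dt = 0: 0.017C* = 0.184, so C* = 10.8.
From dR/dt = 0: 0.578(1 - R*/963) = 0.0176·10.8, giving R* = 963·(1 - 0.33) = 646.
From dC/dt = 0: 0.0062·646 - 0.421 = 0.045P*, so P* = 3.58/0.045 = 79.6.

R* ≈ 646, C* ≈ 10.8, P* ≈ 79.6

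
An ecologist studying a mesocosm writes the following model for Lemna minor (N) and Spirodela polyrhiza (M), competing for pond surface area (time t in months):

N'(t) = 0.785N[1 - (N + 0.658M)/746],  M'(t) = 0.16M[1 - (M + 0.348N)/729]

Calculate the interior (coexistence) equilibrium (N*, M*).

Setting both brackets to zero gives the nullclines N + 0.658M = 746 and 0.348N + M = 729.
Substituting M = 729 - 0.348N into the first: N(1 - 0.658·0.348) = 746 - 0.658·729.
So N* = 266/0.771 = 345, and then M* = 729 - 0.348·345 = 609.

N* ≈ 345, M* ≈ 609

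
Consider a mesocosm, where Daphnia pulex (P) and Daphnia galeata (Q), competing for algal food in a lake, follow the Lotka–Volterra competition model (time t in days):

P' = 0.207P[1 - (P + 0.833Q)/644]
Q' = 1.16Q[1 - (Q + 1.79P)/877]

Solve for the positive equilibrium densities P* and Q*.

Setting both brackets to zero gives the nullclines P + 0.833Q = 644 and 1.79P + Q = 877.
Substituting Q = 877 - 1.79P into the first: P(1 - 0.833·1.79) = 644 - 0.833·877.
So P* = -86.5/-0.491 = 176, and then Q* = 877 - 1.79·176 = 562.

P* ≈ 176, Q* ≈ 562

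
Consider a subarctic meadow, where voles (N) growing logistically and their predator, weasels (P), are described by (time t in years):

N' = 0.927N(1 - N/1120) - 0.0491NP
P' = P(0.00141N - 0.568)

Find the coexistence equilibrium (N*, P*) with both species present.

From dP/dt = 0 with P > 0: 0.00141N* = 0.568, so N* = 403.
Substitute into dN/dt = 0: 0.927(1 - 403/1120) = 0.0491P*.
The bracket is 0.64, giving P* = 0.594/0.0491 = 12.1.

N* ≈ 403, P* ≈ 12.1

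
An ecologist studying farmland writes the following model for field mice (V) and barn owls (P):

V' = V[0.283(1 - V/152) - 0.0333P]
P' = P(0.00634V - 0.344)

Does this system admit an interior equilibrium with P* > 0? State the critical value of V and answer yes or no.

Threshold V = 54.3; K > 54.3, so yes, the predator persists.

The predator equation gives dP/dt > 0 only when V > 0.344/0.00634 = 54.3.
Without the predator, V → K = 152. Since 152 > 54.3, the predator can invade and persist.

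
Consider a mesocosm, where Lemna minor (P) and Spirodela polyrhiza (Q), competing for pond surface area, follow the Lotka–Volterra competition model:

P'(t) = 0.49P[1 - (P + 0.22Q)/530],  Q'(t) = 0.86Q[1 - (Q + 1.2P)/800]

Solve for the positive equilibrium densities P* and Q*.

Setting both brackets to zero gives the nullclines P + 0.22Q = 530 and 1.2P + Q = 800.
Substituting Q = 800 - 1.2P into the first: P(1 - 0.22·1.2) = 530 - 0.22·800.
So P* = 354/0.736 = 481, and then Q* = 800 - 1.2·481 = 223.

P* ≈ 481, Q* ≈ 223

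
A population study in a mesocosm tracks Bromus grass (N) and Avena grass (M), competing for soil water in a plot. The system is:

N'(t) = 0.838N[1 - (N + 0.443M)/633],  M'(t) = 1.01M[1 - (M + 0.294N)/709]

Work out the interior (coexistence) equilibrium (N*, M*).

N* ≈ 367, M* ≈ 601

Setting both brackets to zero gives the nullclines N + 0.443M = 633 and 0.294N + M = 709.
Substituting M = 709 - 0.294N into the first: N(1 - 0.443·0.294) = 633 - 0.443·709.
So N* = 319/0.87 = 367, and then M* = 709 - 0.294·367 = 601.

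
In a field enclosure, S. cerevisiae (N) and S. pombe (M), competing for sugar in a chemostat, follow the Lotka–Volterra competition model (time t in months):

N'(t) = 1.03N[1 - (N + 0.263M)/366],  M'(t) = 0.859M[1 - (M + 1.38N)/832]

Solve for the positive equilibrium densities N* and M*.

Setting both brackets to zero gives the nullclines N + 0.263M = 366 and 1.38N + M = 832.
Substituting M = 832 - 1.38N into the first: N(1 - 0.263·1.38) = 366 - 0.263·832.
So N* = 147/0.637 = 231, and then M* = 832 - 1.38·231 = 513.

N* ≈ 231, M* ≈ 513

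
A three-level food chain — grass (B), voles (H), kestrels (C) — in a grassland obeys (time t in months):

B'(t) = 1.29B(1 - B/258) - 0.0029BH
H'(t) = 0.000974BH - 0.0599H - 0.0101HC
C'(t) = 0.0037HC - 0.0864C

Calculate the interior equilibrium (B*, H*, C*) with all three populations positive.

From dC/dt = 0: 0.0037H* = 0.0864, so H* = 23.4.
From dB/dt = 0: 1.29(1 - B*/258) = 0.0029·23.4, giving B* = 258·(1 - 0.0525) = 244.
From dH/dt = 0: 0.000974·244 - 0.0599 = 0.0101C*, so C* = 0.178/0.0101 = 17.6.

B* ≈ 244, H* ≈ 23.4, C* ≈ 17.6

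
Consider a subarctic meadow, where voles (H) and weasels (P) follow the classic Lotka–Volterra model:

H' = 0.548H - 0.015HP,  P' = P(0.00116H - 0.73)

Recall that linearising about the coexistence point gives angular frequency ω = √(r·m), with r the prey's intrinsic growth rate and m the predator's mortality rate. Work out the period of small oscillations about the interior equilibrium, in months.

Here r = 0.548 and m = 0.73, so r·m = 0.4.
ω = √0.4 = 0.632 per month, hence T = 2π/ω ≈ 9.93 months.

T ≈ 9.93 months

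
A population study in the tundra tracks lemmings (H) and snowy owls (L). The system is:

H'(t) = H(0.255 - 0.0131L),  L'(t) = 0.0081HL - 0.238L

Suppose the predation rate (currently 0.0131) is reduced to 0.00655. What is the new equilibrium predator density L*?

L* ≈ 38.9

At the interior fixed point, setting dH/dt = 0 with H > 0 fixes L* = (prey growth rate)/(HL coefficient) — independent of the other coefficients.
With the change, L* = 0.255/0.00655 = 38.9; it rises from 19.5.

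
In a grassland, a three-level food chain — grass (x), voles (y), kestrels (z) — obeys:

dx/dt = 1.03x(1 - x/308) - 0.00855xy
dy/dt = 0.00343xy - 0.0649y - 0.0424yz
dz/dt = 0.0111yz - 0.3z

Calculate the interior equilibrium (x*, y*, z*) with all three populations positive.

From dz/dt = 0: 0.0111y* = 0.3, so y* = 27.
From dx/dt = 0: 1.03(1 - x*/308) = 0.00855·27, giving x* = 308·(1 - 0.224) = 239.
From dy/dt = 0: 0.00343·239 - 0.0649 = 0.0424z*, so z* = 0.755/0.0424 = 17.8.

x* ≈ 239, y* ≈ 27, z* ≈ 17.8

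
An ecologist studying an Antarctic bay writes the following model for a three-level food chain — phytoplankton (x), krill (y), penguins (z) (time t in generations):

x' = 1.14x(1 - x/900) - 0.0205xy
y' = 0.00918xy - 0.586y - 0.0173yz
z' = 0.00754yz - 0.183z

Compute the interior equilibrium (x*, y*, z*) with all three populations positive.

From dz/dt = 0: 0.00754y* = 0.183, so y* = 24.3.
From dx/dt = 0: 1.14(1 - x*/900) = 0.0205·24.3, giving x* = 900·(1 - 0.436) = 507.
From dy/dt = 0: 0.00918·507 - 0.586 = 0.0173z*, so z* = 4.07/0.0173 = 235.

x* ≈ 507, y* ≈ 24.3, z* ≈ 235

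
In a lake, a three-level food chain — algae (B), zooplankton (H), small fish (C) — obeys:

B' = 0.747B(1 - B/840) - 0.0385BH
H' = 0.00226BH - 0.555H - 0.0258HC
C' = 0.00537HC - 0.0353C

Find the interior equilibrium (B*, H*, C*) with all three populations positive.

From dC/dt = 0: 0.00537H* = 0.0353, so H* = 6.57.
From dB/dt = 0: 0.747(1 - B*/840) = 0.0385·6.57, giving B* = 840·(1 - 0.339) = 555.
From dH/dt = 0: 0.00226·555 - 0.555 = 0.0258C*, so C* = 0.7/0.0258 = 27.1.

B* ≈ 555, H* ≈ 6.57, C* ≈ 27.1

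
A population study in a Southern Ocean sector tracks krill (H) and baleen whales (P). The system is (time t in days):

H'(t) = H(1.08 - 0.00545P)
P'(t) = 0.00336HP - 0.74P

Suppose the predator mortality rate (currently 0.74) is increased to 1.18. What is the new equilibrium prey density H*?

H* ≈ 351

At the interior fixed point, setting dP/dt = 0 with P > 0 fixes H* = (predator death rate)/(HP coefficient) — independent of the other coefficients.
With the change, H* = 1.18/0.00336 = 351; it rises from 220.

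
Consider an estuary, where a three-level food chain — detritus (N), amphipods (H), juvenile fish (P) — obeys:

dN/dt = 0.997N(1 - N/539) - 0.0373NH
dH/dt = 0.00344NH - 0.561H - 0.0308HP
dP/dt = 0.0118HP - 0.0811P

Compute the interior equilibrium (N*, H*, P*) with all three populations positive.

From dP/dt = 0: 0.0118H* = 0.0811, so H* = 6.87.
From dN/dt = 0: 0.997(1 - N*/539) = 0.0373·6.87, giving N* = 539·(1 - 0.257) = 400.
From dH/dt = 0: 0.00344·400 - 0.561 = 0.0308P*, so P* = 0.816/0.0308 = 26.5.

N* ≈ 400, H* ≈ 6.87, P* ≈ 26.5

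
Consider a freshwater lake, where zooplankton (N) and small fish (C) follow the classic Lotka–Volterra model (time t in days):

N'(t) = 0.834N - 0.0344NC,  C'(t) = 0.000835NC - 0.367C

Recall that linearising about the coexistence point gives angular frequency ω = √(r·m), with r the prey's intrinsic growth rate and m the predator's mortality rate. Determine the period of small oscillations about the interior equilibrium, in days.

Here r = 0.834 and m = 0.367, so r·m = 0.306.
ω = √0.306 = 0.553 per day, hence T = 2π/ω ≈ 11.4 days.

T ≈ 11.4 days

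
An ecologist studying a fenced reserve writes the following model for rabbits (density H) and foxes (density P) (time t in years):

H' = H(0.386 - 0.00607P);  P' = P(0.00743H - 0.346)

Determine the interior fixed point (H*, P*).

Set dP/dt = 0 with P > 0: 0.00743H - 0.346 = 0, so H* = 0.346/0.00743 = 46.6.
Set dH/dt = 0 with H > 0: 0.386 - 0.00607P = 0, so P* = 0.386/0.00607 = 63.6.

H* ≈ 46.6, P* ≈ 63.6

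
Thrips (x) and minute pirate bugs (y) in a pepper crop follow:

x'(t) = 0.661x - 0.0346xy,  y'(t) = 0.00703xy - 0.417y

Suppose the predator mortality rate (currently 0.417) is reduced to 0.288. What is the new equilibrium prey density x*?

At the interior fixed point, setting dy/dt = 0 with y > 0 fixes x* = (predator death rate)/(xy coefficient) — independent of the other coefficients.
With the change, x* = 0.288/0.00703 = 41; it falls from 59.3.

x* ≈ 41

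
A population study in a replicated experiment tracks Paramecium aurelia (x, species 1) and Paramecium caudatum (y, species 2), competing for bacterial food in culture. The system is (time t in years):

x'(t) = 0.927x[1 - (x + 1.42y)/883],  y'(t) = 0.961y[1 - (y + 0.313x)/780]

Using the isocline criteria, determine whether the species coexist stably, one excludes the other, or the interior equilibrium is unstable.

Compare the nullcline intercepts: K1/α12 = 883/1.42 = 622 < K2 = 780; K2/α21 = 780/0.313 = 2490 > K1 = 883.
Since the inequalities point opposite ways, species 2 can invade but species 1 cannot.

species 2 excludes species 1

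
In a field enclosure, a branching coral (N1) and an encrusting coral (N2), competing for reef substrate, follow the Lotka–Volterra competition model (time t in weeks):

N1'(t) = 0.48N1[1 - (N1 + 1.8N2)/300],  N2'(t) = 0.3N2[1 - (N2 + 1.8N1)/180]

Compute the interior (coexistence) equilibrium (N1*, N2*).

Setting both brackets to zero gives the nullclines N1 + 1.8N2 = 300 and 1.8N1 + N2 = 180.
Substituting N2 = 180 - 1.8N1 into the first: N1(1 - 1.8·1.8) = 300 - 1.8·180.
So N1* = -24/-2.24 = 10.7, and then N2* = 180 - 1.8·10.7 = 161.

N1* ≈ 10.7, N2* ≈ 161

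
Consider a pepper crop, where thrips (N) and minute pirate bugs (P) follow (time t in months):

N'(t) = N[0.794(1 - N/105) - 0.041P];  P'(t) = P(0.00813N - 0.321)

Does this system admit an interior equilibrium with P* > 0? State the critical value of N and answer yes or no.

The predator equation gives dP/dt > 0 only when N > 0.321/0.00813 = 39.5.
Without the predator, N → K = 105. Since 105 > 39.5, the predator can invade and persist.

Threshold N = 39.5; K > 39.5, so yes, the predator persists.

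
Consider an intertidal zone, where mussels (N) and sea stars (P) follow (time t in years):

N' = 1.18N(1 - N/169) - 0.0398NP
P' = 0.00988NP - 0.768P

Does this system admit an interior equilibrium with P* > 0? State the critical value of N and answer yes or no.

The predator equation gives dP/dt > 0 only when N > 0.768/0.00988 = 77.7.
Without the predator, N → K = 169. Since 169 > 77.7, the predator can invade and persist.

Threshold N = 77.7; K > 77.7, so yes, the predator persists.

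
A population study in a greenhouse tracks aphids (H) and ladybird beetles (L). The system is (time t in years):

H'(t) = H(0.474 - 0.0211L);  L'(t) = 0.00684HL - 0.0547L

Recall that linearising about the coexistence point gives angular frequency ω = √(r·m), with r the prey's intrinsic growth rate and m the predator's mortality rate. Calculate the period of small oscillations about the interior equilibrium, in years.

Here r = 0.474 and m = 0.0547, so r·m = 0.0259.
ω = √0.0259 = 0.161 per year, hence T = 2π/ω ≈ 39 years.

T ≈ 39 years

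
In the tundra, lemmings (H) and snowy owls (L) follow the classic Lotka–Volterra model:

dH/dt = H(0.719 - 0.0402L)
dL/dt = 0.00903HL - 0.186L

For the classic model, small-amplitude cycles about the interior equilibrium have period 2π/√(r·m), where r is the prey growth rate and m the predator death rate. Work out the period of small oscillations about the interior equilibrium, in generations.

T ≈ 17.2 generations

Here r = 0.719 and m = 0.186, so r·m = 0.134.
ω = √0.134 = 0.366 per generation, hence T = 2π/ω ≈ 17.2 generations.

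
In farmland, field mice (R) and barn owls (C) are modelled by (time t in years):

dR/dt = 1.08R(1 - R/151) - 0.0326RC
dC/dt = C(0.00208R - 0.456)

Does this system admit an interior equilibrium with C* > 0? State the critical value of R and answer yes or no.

The predator equation gives dC/dt > 0 only when R > 0.456/0.00208 = 219.
Without the predator, R → K = 151. Since 151 < 219, the predator cannot invade.

Threshold R = 219; K < 219, so no, the predator goes extinct.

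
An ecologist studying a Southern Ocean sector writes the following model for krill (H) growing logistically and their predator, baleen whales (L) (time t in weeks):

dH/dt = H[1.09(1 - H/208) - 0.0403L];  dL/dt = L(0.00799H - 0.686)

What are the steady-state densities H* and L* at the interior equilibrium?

From dL/dt = 0 with L > 0: 0.00799H* = 0.686, so H* = 85.9.
Substitute into dH/dt = 0: 1.09(1 - 85.9/208) = 0.0403L*.
The bracket is 0.587, giving L* = 0.64/0.0403 = 15.9.

H* ≈ 85.9, L* ≈ 15.9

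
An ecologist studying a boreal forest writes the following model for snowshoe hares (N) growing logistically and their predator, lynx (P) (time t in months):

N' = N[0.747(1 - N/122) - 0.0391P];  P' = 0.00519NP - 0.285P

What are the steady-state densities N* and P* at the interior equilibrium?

N* ≈ 54.9, P* ≈ 10.5

From dP/dt = 0 with P > 0: 0.00519N* = 0.285, so N* = 54.9.
Substitute into dN/dt = 0: 0.747(1 - 54.9/122) = 0.0391P*.
The bracket is 0.55, giving P* = 0.411/0.0391 = 10.5.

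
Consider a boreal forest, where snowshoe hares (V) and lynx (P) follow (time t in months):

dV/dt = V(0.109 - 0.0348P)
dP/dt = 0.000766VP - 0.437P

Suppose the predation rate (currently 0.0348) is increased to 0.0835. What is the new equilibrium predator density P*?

P* ≈ 1.31

At the interior fixed point, setting dV/dt = 0 with V > 0 fixes P* = (prey growth rate)/(VP coefficient) — independent of the other coefficients.
With the change, P* = 0.109/0.0835 = 1.31; it falls from 3.13.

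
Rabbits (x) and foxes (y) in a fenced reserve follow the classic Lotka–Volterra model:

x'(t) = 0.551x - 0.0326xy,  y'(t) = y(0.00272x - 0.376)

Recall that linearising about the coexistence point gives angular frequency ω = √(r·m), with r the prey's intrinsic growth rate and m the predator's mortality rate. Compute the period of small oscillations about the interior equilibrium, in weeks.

T ≈ 13.8 weeks

Here r = 0.551 and m = 0.376, so r·m = 0.207.
ω = √0.207 = 0.455 per week, hence T = 2π/ω ≈ 13.8 weeks.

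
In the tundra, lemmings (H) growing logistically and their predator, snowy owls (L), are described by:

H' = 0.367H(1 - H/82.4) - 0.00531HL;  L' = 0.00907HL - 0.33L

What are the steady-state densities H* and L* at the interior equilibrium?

H* ≈ 36.4, L* ≈ 38.6

From dL/dt = 0 with L > 0: 0.00907H* = 0.33, so H* = 36.4.
Substitute into dH/dt = 0: 0.367(1 - 36.4/82.4) = 0.00531L*.
The bracket is 0.558, giving L* = 0.205/0.00531 = 38.6.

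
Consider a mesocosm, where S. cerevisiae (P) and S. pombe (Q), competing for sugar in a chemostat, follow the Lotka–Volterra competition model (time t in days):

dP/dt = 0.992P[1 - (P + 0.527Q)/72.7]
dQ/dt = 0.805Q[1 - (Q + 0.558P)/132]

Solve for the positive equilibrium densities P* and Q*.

Setting both brackets to zero gives the nullclines P + 0.527Q = 72.7 and 0.558P + Q = 132.
Substituting Q = 132 - 0.558P into the first: P(1 - 0.527·0.558) = 72.7 - 0.527·132.
So P* = 3.14/0.706 = 4.44, and then Q* = 132 - 0.558·4.44 = 130.

P* ≈ 4.44, Q* ≈ 130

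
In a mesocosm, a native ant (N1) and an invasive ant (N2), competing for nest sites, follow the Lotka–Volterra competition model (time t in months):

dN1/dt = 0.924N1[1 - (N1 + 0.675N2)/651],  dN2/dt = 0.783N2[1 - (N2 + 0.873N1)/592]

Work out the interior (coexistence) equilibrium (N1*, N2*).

N1* ≈ 612, N2* ≈ 57.6

Setting both brackets to zero gives the nullclines N1 + 0.675N2 = 651 and 0.873N1 + N2 = 592.
Substituting N2 = 592 - 0.873N1 into the first: N1(1 - 0.675·0.873) = 651 - 0.675·592.
So N1* = 251/0.411 = 612, and then N2* = 592 - 0.873·612 = 57.6.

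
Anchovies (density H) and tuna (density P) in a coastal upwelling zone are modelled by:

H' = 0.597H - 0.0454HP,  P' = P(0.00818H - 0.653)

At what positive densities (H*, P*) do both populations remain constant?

H* ≈ 79.8, P* ≈ 13.1

Set dP/dt = 0 with P > 0: 0.00818H - 0.653 = 0, so H* = 0.653/0.00818 = 79.8.
Set dH/dt = 0 with H > 0: 0.597 - 0.0454P = 0, so P* = 0.597/0.0454 = 13.1.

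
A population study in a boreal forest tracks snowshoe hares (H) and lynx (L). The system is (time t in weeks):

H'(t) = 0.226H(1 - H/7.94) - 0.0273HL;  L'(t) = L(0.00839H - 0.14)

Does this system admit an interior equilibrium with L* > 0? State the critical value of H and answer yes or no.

The predator equation gives dL/dt > 0 only when H > 0.14/0.00839 = 16.7.
Without the predator, H → K = 7.94. Since 7.94 < 16.7, the predator cannot invade.

Threshold H = 16.7; K < 16.7, so no, the predator goes extinct.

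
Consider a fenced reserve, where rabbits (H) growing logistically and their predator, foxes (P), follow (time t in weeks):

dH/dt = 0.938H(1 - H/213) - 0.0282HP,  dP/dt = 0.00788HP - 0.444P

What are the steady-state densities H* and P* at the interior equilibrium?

H* ≈ 56.3, P* ≈ 24.5

From dP/dt = 0 with P > 0: 0.00788H* = 0.444, so H* = 56.3.
Substitute into dH/dt = 0: 0.938(1 - 56.3/213) = 0.0282P*.
The bracket is 0.735, giving P* = 0.69/0.0282 = 24.5.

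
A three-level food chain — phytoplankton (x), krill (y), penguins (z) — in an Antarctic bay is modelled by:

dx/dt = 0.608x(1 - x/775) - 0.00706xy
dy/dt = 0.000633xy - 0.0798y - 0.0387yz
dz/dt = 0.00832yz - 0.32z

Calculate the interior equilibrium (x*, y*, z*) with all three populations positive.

x* ≈ 429, y* ≈ 38.5, z* ≈ 4.95

From dz/dt = 0: 0.00832y* = 0.32, so y* = 38.5.
From dx/dt = 0: 0.608(1 - x*/775) = 0.00706·38.5, giving x* = 775·(1 - 0.447) = 429.
From dy/dt = 0: 0.000633·429 - 0.0798 = 0.0387z*, so z* = 0.192/0.0387 = 4.95.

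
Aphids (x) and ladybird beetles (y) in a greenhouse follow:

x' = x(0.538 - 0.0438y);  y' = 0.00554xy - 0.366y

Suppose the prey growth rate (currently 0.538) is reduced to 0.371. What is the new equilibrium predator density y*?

At the interior fixed point, setting dx/dt = 0 with x > 0 fixes y* = (prey growth rate)/(xy coefficient) — independent of the other coefficients.
With the change, y* = 0.371/0.0438 = 8.47; it falls from 12.3.

y* ≈ 8.47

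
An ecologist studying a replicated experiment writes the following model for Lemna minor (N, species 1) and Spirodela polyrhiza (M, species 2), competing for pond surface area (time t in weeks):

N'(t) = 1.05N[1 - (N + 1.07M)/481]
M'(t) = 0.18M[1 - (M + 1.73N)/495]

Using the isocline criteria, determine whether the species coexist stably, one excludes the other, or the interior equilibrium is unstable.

Compare the nullcline intercepts: K1/α12 = 481/1.07 = 450 < K2 = 495; K2/α21 = 495/1.73 = 286 < K1 = 481.
Since both are reversed, neither can invade when rare; the interior point is a saddle.

unstable coexistence (outcome depends on initial conditions)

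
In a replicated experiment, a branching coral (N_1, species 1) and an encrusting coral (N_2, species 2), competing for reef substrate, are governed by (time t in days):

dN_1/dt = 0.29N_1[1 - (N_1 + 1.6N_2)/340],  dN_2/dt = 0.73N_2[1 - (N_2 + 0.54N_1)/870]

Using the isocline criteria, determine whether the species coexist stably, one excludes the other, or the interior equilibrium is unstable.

species 2 excludes species 1

Compare the nullcline intercepts: K1/α12 = 340/1.6 = 212 < K2 = 870; K2/α21 = 870/0.54 = 1610 > K1 = 340.
Since the inequalities point opposite ways, species 2 can invade but species 1 cannot.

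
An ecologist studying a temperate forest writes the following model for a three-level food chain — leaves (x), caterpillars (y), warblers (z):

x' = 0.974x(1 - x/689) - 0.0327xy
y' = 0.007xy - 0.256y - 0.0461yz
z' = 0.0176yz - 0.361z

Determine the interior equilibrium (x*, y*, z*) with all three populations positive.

From dz/dt = 0: 0.0176y* = 0.361, so y* = 20.5.
From dx/dt = 0: 0.974(1 - x*/689) = 0.0327·20.5, giving x* = 689·(1 - 0.689) = 215.
From dy/dt = 0: 0.007·215 - 0.256 = 0.0461z*, so z* = 1.25/0.0461 = 27.

x* ≈ 215, y* ≈ 20.5, z* ≈ 27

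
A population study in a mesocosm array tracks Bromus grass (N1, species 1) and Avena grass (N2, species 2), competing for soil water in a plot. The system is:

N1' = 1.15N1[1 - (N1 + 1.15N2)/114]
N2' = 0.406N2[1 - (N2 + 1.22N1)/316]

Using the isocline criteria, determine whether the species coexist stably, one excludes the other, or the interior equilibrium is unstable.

Compare the nullcline intercepts: K1/α12 = 114/1.15 = 99.1 < K2 = 316; K2/α21 = 316/1.22 = 259 > K1 = 114.
Since the inequalities point opposite ways, species 2 can invade but species 1 cannot.

species 2 excludes species 1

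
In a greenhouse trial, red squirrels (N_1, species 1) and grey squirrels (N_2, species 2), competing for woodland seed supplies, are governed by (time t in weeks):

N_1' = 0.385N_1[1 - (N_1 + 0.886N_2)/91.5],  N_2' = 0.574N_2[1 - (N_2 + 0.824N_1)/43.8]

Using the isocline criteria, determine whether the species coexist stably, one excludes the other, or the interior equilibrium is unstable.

Compare the nullcline intercepts: K1/α12 = 91.5/0.886 = 103 > K2 = 43.8; K2/α21 = 43.8/0.824 = 53.2 < K1 = 91.5.
Since the inequalities point opposite ways, species 1 can invade but species 2 cannot.

species 1 excludes species 2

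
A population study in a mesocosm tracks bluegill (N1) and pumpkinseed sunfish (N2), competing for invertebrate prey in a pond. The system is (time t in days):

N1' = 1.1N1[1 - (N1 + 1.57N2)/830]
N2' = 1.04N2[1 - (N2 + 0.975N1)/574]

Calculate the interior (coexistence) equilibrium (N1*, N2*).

N1* ≈ 134, N2* ≈ 443

Setting both brackets to zero gives the nullclines N1 + 1.57N2 = 830 and 0.975N1 + N2 = 574.
Substituting N2 = 574 - 0.975N1 into the first: N1(1 - 1.57·0.975) = 830 - 1.57·574.
So N1* = -71.2/-0.531 = 134, and then N2* = 574 - 0.975·134 = 443.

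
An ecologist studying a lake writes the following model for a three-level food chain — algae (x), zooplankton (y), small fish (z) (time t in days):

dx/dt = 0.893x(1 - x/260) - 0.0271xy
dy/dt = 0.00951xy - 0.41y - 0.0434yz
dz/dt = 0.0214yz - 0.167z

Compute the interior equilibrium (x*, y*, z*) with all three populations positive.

From dz/dt = 0: 0.0214y* = 0.167, so y* = 7.8.
From dx/dt = 0: 0.893(1 - x*/260) = 0.0271·7.8, giving x* = 260·(1 - 0.237) = 198.
From dy/dt = 0: 0.00951·198 - 0.41 = 0.0434z*, so z* = 1.48/0.0434 = 34.

x* ≈ 198, y* ≈ 7.8, z* ≈ 34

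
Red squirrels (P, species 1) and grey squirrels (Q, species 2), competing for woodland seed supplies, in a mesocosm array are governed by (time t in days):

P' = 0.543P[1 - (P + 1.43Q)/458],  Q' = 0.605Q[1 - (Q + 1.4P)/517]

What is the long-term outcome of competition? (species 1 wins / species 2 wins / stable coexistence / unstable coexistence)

Compare the nullcline intercepts: K1/α12 = 458/1.43 = 320 < K2 = 517; K2/α21 = 517/1.4 = 369 < K1 = 458.
Since both are reversed, neither can invade when rare; the interior point is a saddle.

unstable coexistence (outcome depends on initial conditions)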